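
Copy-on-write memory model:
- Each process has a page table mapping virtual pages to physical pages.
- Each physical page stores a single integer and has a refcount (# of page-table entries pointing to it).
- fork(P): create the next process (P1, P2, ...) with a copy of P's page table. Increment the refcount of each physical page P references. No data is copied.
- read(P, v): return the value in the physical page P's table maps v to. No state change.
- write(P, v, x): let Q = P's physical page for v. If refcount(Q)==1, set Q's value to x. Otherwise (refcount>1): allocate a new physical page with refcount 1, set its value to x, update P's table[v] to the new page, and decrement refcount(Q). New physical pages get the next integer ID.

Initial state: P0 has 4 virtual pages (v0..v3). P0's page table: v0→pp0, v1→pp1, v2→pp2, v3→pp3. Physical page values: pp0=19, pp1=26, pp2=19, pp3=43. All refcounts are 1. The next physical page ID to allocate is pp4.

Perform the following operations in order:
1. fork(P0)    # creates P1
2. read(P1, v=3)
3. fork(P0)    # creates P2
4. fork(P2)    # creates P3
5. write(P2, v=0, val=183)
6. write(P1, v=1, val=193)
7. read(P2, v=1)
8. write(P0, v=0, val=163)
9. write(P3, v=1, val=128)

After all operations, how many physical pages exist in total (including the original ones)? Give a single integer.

Op 1: fork(P0) -> P1. 4 ppages; refcounts: pp0:2 pp1:2 pp2:2 pp3:2
Op 2: read(P1, v3) -> 43. No state change.
Op 3: fork(P0) -> P2. 4 ppages; refcounts: pp0:3 pp1:3 pp2:3 pp3:3
Op 4: fork(P2) -> P3. 4 ppages; refcounts: pp0:4 pp1:4 pp2:4 pp3:4
Op 5: write(P2, v0, 183). refcount(pp0)=4>1 -> COPY to pp4. 5 ppages; refcounts: pp0:3 pp1:4 pp2:4 pp3:4 pp4:1
Op 6: write(P1, v1, 193). refcount(pp1)=4>1 -> COPY to pp5. 6 ppages; refcounts: pp0:3 pp1:3 pp2:4 pp3:4 pp4:1 pp5:1
Op 7: read(P2, v1) -> 26. No state change.
Op 8: write(P0, v0, 163). refcount(pp0)=3>1 -> COPY to pp6. 7 ppages; refcounts: pp0:2 pp1:3 pp2:4 pp3:4 pp4:1 pp5:1 pp6:1
Op 9: write(P3, v1, 128). refcount(pp1)=3>1 -> COPY to pp7. 8 ppages; refcounts: pp0:2 pp1:2 pp2:4 pp3:4 pp4:1 pp5:1 pp6:1 pp7:1

Answer: 8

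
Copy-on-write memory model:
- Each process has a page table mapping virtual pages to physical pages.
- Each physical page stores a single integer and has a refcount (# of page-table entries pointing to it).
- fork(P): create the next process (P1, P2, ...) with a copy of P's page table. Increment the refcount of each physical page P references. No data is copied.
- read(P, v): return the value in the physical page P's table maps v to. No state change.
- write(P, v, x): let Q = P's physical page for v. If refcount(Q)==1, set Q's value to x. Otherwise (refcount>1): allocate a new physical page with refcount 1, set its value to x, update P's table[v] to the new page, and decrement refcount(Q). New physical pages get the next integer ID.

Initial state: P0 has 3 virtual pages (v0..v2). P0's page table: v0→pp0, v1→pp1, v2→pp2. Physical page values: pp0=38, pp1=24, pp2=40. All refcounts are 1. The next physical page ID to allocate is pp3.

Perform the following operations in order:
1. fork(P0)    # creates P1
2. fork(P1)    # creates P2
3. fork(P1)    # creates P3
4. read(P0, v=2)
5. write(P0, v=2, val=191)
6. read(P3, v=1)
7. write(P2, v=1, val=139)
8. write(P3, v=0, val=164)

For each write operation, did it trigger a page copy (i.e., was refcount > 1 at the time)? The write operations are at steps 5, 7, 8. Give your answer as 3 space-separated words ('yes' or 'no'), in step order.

Op 1: fork(P0) -> P1. 3 ppages; refcounts: pp0:2 pp1:2 pp2:2
Op 2: fork(P1) -> P2. 3 ppages; refcounts: pp0:3 pp1:3 pp2:3
Op 3: fork(P1) -> P3. 3 ppages; refcounts: pp0:4 pp1:4 pp2:4
Op 4: read(P0, v2) -> 40. No state change.
Op 5: write(P0, v2, 191). refcount(pp2)=4>1 -> COPY to pp3. 4 ppages; refcounts: pp0:4 pp1:4 pp2:3 pp3:1
Op 6: read(P3, v1) -> 24. No state change.
Op 7: write(P2, v1, 139). refcount(pp1)=4>1 -> COPY to pp4. 5 ppages; refcounts: pp0:4 pp1:3 pp2:3 pp3:1 pp4:1
Op 8: write(P3, v0, 164). refcount(pp0)=4>1 -> COPY to pp5. 6 ppages; refcounts: pp0:3 pp1:3 pp2:3 pp3:1 pp4:1 pp5:1

yes yes yes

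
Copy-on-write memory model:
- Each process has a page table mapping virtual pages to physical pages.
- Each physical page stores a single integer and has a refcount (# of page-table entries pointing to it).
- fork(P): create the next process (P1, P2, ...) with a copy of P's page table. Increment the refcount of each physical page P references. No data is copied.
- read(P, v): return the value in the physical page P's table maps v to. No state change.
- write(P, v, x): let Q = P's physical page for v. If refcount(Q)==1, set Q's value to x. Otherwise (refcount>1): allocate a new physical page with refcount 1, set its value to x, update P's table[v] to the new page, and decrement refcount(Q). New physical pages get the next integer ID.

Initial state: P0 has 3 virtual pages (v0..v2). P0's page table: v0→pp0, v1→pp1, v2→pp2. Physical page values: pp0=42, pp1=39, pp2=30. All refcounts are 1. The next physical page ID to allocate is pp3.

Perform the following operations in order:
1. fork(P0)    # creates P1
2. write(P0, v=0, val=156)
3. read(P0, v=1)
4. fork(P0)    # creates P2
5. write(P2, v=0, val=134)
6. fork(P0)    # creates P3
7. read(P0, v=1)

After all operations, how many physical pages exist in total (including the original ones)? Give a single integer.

Answer: 5

Derivation:
Op 1: fork(P0) -> P1. 3 ppages; refcounts: pp0:2 pp1:2 pp2:2
Op 2: write(P0, v0, 156). refcount(pp0)=2>1 -> COPY to pp3. 4 ppages; refcounts: pp0:1 pp1:2 pp2:2 pp3:1
Op 3: read(P0, v1) -> 39. No state change.
Op 4: fork(P0) -> P2. 4 ppages; refcounts: pp0:1 pp1:3 pp2:3 pp3:2
Op 5: write(P2, v0, 134). refcount(pp3)=2>1 -> COPY to pp4. 5 ppages; refcounts: pp0:1 pp1:3 pp2:3 pp3:1 pp4:1
Op 6: fork(P0) -> P3. 5 ppages; refcounts: pp0:1 pp1:4 pp2:4 pp3:2 pp4:1
Op 7: read(P0, v1) -> 39. No state change.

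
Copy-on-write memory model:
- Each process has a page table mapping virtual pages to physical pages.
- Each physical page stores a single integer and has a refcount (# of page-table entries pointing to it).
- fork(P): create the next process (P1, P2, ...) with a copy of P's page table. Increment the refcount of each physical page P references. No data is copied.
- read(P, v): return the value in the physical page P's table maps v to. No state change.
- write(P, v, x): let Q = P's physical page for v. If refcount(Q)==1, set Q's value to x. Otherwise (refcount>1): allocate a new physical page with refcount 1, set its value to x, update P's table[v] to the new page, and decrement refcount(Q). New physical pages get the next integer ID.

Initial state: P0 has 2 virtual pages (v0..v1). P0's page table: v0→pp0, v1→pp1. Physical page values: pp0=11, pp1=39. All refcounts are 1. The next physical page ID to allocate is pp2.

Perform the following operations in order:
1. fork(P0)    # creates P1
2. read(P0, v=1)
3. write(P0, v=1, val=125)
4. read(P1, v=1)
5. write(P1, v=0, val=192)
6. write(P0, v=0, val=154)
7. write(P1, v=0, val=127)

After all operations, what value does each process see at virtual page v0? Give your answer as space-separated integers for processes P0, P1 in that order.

Op 1: fork(P0) -> P1. 2 ppages; refcounts: pp0:2 pp1:2
Op 2: read(P0, v1) -> 39. No state change.
Op 3: write(P0, v1, 125). refcount(pp1)=2>1 -> COPY to pp2. 3 ppages; refcounts: pp0:2 pp1:1 pp2:1
Op 4: read(P1, v1) -> 39. No state change.
Op 5: write(P1, v0, 192). refcount(pp0)=2>1 -> COPY to pp3. 4 ppages; refcounts: pp0:1 pp1:1 pp2:1 pp3:1
Op 6: write(P0, v0, 154). refcount(pp0)=1 -> write in place. 4 ppages; refcounts: pp0:1 pp1:1 pp2:1 pp3:1
Op 7: write(P1, v0, 127). refcount(pp3)=1 -> write in place. 4 ppages; refcounts: pp0:1 pp1:1 pp2:1 pp3:1
P0: v0 -> pp0 = 154
P1: v0 -> pp3 = 127

Answer: 154 127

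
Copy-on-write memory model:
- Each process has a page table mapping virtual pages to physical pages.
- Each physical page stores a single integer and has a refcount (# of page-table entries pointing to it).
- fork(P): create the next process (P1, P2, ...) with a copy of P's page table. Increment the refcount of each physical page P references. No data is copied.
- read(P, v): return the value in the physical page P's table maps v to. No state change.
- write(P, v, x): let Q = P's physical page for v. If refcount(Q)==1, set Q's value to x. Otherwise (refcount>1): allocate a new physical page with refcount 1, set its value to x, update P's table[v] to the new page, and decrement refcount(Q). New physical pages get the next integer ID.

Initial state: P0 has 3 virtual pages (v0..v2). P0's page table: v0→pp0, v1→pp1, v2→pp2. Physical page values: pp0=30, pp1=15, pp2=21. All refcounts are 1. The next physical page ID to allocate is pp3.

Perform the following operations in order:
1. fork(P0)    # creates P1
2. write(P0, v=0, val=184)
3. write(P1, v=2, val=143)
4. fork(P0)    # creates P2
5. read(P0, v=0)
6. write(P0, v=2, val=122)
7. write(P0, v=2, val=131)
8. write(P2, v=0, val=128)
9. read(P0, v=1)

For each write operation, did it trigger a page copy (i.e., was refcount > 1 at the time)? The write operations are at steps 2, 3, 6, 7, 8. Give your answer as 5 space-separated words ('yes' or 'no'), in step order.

Op 1: fork(P0) -> P1. 3 ppages; refcounts: pp0:2 pp1:2 pp2:2
Op 2: write(P0, v0, 184). refcount(pp0)=2>1 -> COPY to pp3. 4 ppages; refcounts: pp0:1 pp1:2 pp2:2 pp3:1
Op 3: write(P1, v2, 143). refcount(pp2)=2>1 -> COPY to pp4. 5 ppages; refcounts: pp0:1 pp1:2 pp2:1 pp3:1 pp4:1
Op 4: fork(P0) -> P2. 5 ppages; refcounts: pp0:1 pp1:3 pp2:2 pp3:2 pp4:1
Op 5: read(P0, v0) -> 184. No state change.
Op 6: write(P0, v2, 122). refcount(pp2)=2>1 -> COPY to pp5. 6 ppages; refcounts: pp0:1 pp1:3 pp2:1 pp3:2 pp4:1 pp5:1
Op 7: write(P0, v2, 131). refcount(pp5)=1 -> write in place. 6 ppages; refcounts: pp0:1 pp1:3 pp2:1 pp3:2 pp4:1 pp5:1
Op 8: write(P2, v0, 128). refcount(pp3)=2>1 -> COPY to pp6. 7 ppages; refcounts: pp0:1 pp1:3 pp2:1 pp3:1 pp4:1 pp5:1 pp6:1
Op 9: read(P0, v1) -> 15. No state change.

yes yes yes no yes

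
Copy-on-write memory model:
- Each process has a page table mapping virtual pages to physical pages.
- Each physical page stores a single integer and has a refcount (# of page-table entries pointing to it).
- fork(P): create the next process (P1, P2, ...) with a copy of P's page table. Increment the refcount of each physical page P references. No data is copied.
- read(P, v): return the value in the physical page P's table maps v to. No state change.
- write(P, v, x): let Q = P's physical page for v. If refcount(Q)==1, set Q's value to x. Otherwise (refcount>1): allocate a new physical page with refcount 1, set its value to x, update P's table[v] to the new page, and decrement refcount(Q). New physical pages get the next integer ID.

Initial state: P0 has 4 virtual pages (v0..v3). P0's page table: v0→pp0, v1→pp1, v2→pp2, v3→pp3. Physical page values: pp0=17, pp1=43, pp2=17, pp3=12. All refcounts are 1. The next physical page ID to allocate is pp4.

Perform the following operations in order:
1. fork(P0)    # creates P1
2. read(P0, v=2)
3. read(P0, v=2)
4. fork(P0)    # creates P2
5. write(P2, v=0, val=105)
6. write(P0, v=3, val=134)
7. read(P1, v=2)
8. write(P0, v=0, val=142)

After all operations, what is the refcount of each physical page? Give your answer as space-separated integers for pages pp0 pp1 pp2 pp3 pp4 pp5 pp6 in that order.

Op 1: fork(P0) -> P1. 4 ppages; refcounts: pp0:2 pp1:2 pp2:2 pp3:2
Op 2: read(P0, v2) -> 17. No state change.
Op 3: read(P0, v2) -> 17. No state change.
Op 4: fork(P0) -> P2. 4 ppages; refcounts: pp0:3 pp1:3 pp2:3 pp3:3
Op 5: write(P2, v0, 105). refcount(pp0)=3>1 -> COPY to pp4. 5 ppages; refcounts: pp0:2 pp1:3 pp2:3 pp3:3 pp4:1
Op 6: write(P0, v3, 134). refcount(pp3)=3>1 -> COPY to pp5. 6 ppages; refcounts: pp0:2 pp1:3 pp2:3 pp3:2 pp4:1 pp5:1
Op 7: read(P1, v2) -> 17. No state change.
Op 8: write(P0, v0, 142). refcount(pp0)=2>1 -> COPY to pp6. 7 ppages; refcounts: pp0:1 pp1:3 pp2:3 pp3:2 pp4:1 pp5:1 pp6:1

Answer: 1 3 3 2 1 1 1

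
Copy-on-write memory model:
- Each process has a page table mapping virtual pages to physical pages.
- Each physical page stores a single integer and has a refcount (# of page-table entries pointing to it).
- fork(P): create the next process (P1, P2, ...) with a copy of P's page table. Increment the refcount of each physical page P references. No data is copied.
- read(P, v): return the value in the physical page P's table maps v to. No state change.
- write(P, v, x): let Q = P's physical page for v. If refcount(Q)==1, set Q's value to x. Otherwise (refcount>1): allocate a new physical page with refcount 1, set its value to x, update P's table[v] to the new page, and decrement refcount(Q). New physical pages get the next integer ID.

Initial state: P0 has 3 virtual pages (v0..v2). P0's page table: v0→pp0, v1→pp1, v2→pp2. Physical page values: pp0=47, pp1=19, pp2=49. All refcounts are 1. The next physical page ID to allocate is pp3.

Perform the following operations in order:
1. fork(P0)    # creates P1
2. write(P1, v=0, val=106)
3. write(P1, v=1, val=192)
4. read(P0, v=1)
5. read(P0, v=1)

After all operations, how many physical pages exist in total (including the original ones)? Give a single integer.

Op 1: fork(P0) -> P1. 3 ppages; refcounts: pp0:2 pp1:2 pp2:2
Op 2: write(P1, v0, 106). refcount(pp0)=2>1 -> COPY to pp3. 4 ppages; refcounts: pp0:1 pp1:2 pp2:2 pp3:1
Op 3: write(P1, v1, 192). refcount(pp1)=2>1 -> COPY to pp4. 5 ppages; refcounts: pp0:1 pp1:1 pp2:2 pp3:1 pp4:1
Op 4: read(P0, v1) -> 19. No state change.
Op 5: read(P0, v1) -> 19. No state change.

Answer: 5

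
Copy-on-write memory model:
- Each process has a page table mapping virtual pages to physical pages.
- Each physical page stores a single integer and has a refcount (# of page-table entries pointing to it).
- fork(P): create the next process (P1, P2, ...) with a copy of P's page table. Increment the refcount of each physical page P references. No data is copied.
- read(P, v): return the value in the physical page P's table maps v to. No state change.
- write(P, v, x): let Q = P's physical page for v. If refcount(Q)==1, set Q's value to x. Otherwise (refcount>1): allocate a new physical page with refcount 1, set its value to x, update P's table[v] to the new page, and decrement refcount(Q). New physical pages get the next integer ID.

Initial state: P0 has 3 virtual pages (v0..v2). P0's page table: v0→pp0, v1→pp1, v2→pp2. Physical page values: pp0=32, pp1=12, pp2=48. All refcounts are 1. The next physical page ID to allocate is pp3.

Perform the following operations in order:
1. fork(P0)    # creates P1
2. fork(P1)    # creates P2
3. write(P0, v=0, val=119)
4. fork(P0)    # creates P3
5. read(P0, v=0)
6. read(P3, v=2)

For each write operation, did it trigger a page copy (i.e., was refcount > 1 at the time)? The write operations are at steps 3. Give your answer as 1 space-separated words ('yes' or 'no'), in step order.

Op 1: fork(P0) -> P1. 3 ppages; refcounts: pp0:2 pp1:2 pp2:2
Op 2: fork(P1) -> P2. 3 ppages; refcounts: pp0:3 pp1:3 pp2:3
Op 3: write(P0, v0, 119). refcount(pp0)=3>1 -> COPY to pp3. 4 ppages; refcounts: pp0:2 pp1:3 pp2:3 pp3:1
Op 4: fork(P0) -> P3. 4 ppages; refcounts: pp0:2 pp1:4 pp2:4 pp3:2
Op 5: read(P0, v0) -> 119. No state change.
Op 6: read(P3, v2) -> 48. No state change.

yes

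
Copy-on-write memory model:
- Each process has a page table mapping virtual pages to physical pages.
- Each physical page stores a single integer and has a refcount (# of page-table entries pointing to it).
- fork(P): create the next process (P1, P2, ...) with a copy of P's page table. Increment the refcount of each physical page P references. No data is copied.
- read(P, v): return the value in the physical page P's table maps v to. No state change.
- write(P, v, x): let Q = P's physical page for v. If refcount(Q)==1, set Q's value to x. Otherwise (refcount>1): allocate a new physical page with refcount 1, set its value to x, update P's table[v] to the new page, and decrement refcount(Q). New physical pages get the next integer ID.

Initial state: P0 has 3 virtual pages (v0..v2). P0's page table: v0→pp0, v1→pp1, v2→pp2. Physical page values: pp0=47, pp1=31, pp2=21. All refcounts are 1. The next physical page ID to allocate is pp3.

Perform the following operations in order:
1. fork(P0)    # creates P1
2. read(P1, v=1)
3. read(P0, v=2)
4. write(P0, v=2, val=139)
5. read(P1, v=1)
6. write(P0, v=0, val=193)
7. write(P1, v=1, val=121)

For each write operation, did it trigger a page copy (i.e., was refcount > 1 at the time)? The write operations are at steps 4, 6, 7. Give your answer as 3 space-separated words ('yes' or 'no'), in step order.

Op 1: fork(P0) -> P1. 3 ppages; refcounts: pp0:2 pp1:2 pp2:2
Op 2: read(P1, v1) -> 31. No state change.
Op 3: read(P0, v2) -> 21. No state change.
Op 4: write(P0, v2, 139). refcount(pp2)=2>1 -> COPY to pp3. 4 ppages; refcounts: pp0:2 pp1:2 pp2:1 pp3:1
Op 5: read(P1, v1) -> 31. No state change.
Op 6: write(P0, v0, 193). refcount(pp0)=2>1 -> COPY to pp4. 5 ppages; refcounts: pp0:1 pp1:2 pp2:1 pp3:1 pp4:1
Op 7: write(P1, v1, 121). refcount(pp1)=2>1 -> COPY to pp5. 6 ppages; refcounts: pp0:1 pp1:1 pp2:1 pp3:1 pp4:1 pp5:1

yes yes yes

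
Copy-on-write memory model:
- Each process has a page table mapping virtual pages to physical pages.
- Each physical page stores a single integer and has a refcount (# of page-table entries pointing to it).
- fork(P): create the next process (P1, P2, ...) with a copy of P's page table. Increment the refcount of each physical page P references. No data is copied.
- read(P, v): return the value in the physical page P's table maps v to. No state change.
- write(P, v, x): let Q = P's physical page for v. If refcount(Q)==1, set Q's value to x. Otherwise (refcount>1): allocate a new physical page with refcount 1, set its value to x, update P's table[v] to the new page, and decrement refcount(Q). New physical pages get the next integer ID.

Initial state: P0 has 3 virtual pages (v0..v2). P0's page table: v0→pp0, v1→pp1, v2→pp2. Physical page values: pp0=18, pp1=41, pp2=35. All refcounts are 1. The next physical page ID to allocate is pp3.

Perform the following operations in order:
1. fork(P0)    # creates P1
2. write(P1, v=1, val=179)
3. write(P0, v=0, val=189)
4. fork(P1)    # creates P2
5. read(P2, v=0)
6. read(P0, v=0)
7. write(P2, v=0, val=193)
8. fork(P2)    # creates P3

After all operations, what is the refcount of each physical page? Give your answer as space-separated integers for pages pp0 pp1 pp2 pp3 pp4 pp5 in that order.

Answer: 1 1 4 3 1 2

Derivation:
Op 1: fork(P0) -> P1. 3 ppages; refcounts: pp0:2 pp1:2 pp2:2
Op 2: write(P1, v1, 179). refcount(pp1)=2>1 -> COPY to pp3. 4 ppages; refcounts: pp0:2 pp1:1 pp2:2 pp3:1
Op 3: write(P0, v0, 189). refcount(pp0)=2>1 -> COPY to pp4. 5 ppages; refcounts: pp0:1 pp1:1 pp2:2 pp3:1 pp4:1
Op 4: fork(P1) -> P2. 5 ppages; refcounts: pp0:2 pp1:1 pp2:3 pp3:2 pp4:1
Op 5: read(P2, v0) -> 18. No state change.
Op 6: read(P0, v0) -> 189. No state change.
Op 7: write(P2, v0, 193). refcount(pp0)=2>1 -> COPY to pp5. 6 ppages; refcounts: pp0:1 pp1:1 pp2:3 pp3:2 pp4:1 pp5:1
Op 8: fork(P2) -> P3. 6 ppages; refcounts: pp0:1 pp1:1 pp2:4 pp3:3 pp4:1 pp5:2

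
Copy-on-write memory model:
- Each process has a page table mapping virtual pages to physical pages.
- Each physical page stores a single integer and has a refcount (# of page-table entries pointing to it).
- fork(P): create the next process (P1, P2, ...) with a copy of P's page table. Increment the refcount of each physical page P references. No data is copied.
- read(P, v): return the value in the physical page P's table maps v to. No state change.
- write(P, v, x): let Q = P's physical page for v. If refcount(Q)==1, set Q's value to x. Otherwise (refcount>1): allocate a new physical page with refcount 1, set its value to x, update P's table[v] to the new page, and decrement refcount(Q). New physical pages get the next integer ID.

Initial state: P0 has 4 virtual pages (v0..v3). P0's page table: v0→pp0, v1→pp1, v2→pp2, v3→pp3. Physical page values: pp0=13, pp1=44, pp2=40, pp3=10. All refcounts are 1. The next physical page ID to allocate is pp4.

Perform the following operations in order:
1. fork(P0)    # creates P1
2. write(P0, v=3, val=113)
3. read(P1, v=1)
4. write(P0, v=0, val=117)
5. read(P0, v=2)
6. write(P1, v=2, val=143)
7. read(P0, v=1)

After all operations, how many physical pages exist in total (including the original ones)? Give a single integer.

Op 1: fork(P0) -> P1. 4 ppages; refcounts: pp0:2 pp1:2 pp2:2 pp3:2
Op 2: write(P0, v3, 113). refcount(pp3)=2>1 -> COPY to pp4. 5 ppages; refcounts: pp0:2 pp1:2 pp2:2 pp3:1 pp4:1
Op 3: read(P1, v1) -> 44. No state change.
Op 4: write(P0, v0, 117). refcount(pp0)=2>1 -> COPY to pp5. 6 ppages; refcounts: pp0:1 pp1:2 pp2:2 pp3:1 pp4:1 pp5:1
Op 5: read(P0, v2) -> 40. No state change.
Op 6: write(P1, v2, 143). refcount(pp2)=2>1 -> COPY to pp6. 7 ppages; refcounts: pp0:1 pp1:2 pp2:1 pp3:1 pp4:1 pp5:1 pp6:1
Op 7: read(P0, v1) -> 44. No state change.

Answer: 7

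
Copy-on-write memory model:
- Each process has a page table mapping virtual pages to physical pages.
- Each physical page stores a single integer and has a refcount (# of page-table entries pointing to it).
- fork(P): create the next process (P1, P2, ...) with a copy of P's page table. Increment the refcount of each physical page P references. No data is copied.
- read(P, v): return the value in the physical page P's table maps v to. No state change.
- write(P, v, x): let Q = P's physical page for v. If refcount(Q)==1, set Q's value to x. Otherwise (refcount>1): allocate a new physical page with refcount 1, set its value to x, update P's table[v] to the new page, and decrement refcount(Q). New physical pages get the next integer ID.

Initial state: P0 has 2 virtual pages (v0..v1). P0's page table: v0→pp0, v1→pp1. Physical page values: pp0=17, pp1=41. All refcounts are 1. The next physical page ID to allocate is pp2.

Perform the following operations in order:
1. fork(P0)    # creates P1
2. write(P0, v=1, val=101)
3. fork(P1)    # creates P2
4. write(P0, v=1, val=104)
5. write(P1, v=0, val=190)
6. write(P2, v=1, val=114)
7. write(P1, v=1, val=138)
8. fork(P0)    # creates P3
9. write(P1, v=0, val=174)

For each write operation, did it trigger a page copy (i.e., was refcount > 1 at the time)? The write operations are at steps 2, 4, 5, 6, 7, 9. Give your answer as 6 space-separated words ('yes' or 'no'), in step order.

Op 1: fork(P0) -> P1. 2 ppages; refcounts: pp0:2 pp1:2
Op 2: write(P0, v1, 101). refcount(pp1)=2>1 -> COPY to pp2. 3 ppages; refcounts: pp0:2 pp1:1 pp2:1
Op 3: fork(P1) -> P2. 3 ppages; refcounts: pp0:3 pp1:2 pp2:1
Op 4: write(P0, v1, 104). refcount(pp2)=1 -> write in place. 3 ppages; refcounts: pp0:3 pp1:2 pp2:1
Op 5: write(P1, v0, 190). refcount(pp0)=3>1 -> COPY to pp3. 4 ppages; refcounts: pp0:2 pp1:2 pp2:1 pp3:1
Op 6: write(P2, v1, 114). refcount(pp1)=2>1 -> COPY to pp4. 5 ppages; refcounts: pp0:2 pp1:1 pp2:1 pp3:1 pp4:1
Op 7: write(P1, v1, 138). refcount(pp1)=1 -> write in place. 5 ppages; refcounts: pp0:2 pp1:1 pp2:1 pp3:1 pp4:1
Op 8: fork(P0) -> P3. 5 ppages; refcounts: pp0:3 pp1:1 pp2:2 pp3:1 pp4:1
Op 9: write(P1, v0, 174). refcount(pp3)=1 -> write in place. 5 ppages; refcounts: pp0:3 pp1:1 pp2:2 pp3:1 pp4:1

yes no yes yes no no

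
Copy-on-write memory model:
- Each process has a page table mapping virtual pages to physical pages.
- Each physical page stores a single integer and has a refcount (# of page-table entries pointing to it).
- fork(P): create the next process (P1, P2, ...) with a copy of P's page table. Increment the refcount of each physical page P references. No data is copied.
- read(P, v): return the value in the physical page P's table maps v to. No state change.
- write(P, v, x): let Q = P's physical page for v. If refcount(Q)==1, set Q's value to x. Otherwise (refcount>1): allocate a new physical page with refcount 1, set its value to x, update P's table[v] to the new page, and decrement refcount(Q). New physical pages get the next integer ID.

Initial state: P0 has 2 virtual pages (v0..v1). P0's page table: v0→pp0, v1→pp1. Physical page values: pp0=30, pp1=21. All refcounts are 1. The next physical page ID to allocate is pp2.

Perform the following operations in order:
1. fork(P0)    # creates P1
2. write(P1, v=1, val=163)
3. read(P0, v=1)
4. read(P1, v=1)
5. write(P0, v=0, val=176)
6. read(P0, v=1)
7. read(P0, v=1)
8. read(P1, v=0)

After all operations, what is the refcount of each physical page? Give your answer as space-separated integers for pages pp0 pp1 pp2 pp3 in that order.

Answer: 1 1 1 1

Derivation:
Op 1: fork(P0) -> P1. 2 ppages; refcounts: pp0:2 pp1:2
Op 2: write(P1, v1, 163). refcount(pp1)=2>1 -> COPY to pp2. 3 ppages; refcounts: pp0:2 pp1:1 pp2:1
Op 3: read(P0, v1) -> 21. No state change.
Op 4: read(P1, v1) -> 163. No state change.
Op 5: write(P0, v0, 176). refcount(pp0)=2>1 -> COPY to pp3. 4 ppages; refcounts: pp0:1 pp1:1 pp2:1 pp3:1
Op 6: read(P0, v1) -> 21. No state change.
Op 7: read(P0, v1) -> 21. No state change.
Op 8: read(P1, v0) -> 30. No state change.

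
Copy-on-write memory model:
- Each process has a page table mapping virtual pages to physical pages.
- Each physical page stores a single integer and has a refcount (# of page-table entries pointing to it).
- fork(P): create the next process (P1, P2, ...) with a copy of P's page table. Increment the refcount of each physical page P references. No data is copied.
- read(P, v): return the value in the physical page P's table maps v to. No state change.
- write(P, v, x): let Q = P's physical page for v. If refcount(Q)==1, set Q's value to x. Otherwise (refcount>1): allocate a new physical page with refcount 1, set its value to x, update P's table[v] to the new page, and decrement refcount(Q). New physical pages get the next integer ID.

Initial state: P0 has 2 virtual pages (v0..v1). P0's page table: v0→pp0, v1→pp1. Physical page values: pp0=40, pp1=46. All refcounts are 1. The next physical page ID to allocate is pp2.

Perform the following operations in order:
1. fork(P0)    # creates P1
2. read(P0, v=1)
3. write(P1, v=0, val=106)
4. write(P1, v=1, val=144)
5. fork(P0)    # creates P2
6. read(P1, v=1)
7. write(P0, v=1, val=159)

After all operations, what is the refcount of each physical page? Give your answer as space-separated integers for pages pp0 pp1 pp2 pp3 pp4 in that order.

Op 1: fork(P0) -> P1. 2 ppages; refcounts: pp0:2 pp1:2
Op 2: read(P0, v1) -> 46. No state change.
Op 3: write(P1, v0, 106). refcount(pp0)=2>1 -> COPY to pp2. 3 ppages; refcounts: pp0:1 pp1:2 pp2:1
Op 4: write(P1, v1, 144). refcount(pp1)=2>1 -> COPY to pp3. 4 ppages; refcounts: pp0:1 pp1:1 pp2:1 pp3:1
Op 5: fork(P0) -> P2. 4 ppages; refcounts: pp0:2 pp1:2 pp2:1 pp3:1
Op 6: read(P1, v1) -> 144. No state change.
Op 7: write(P0, v1, 159). refcount(pp1)=2>1 -> COPY to pp4. 5 ppages; refcounts: pp0:2 pp1:1 pp2:1 pp3:1 pp4:1

Answer: 2 1 1 1 1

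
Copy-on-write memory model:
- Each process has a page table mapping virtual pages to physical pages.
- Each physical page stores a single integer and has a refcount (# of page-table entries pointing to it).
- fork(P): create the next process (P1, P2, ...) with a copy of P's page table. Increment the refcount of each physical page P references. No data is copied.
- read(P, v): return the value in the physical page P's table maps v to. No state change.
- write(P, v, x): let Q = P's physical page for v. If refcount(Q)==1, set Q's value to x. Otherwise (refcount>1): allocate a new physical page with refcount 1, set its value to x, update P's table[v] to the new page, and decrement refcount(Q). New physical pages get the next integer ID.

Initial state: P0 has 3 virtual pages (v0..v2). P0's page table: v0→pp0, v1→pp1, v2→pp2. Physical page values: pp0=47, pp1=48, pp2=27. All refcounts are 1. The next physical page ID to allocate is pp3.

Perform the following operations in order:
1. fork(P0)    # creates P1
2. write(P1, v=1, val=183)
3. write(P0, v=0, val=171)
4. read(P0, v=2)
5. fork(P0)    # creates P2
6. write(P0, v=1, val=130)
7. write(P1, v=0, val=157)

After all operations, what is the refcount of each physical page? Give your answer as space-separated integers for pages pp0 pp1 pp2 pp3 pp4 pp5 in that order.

Answer: 1 1 3 1 2 1

Derivation:
Op 1: fork(P0) -> P1. 3 ppages; refcounts: pp0:2 pp1:2 pp2:2
Op 2: write(P1, v1, 183). refcount(pp1)=2>1 -> COPY to pp3. 4 ppages; refcounts: pp0:2 pp1:1 pp2:2 pp3:1
Op 3: write(P0, v0, 171). refcount(pp0)=2>1 -> COPY to pp4. 5 ppages; refcounts: pp0:1 pp1:1 pp2:2 pp3:1 pp4:1
Op 4: read(P0, v2) -> 27. No state change.
Op 5: fork(P0) -> P2. 5 ppages; refcounts: pp0:1 pp1:2 pp2:3 pp3:1 pp4:2
Op 6: write(P0, v1, 130). refcount(pp1)=2>1 -> COPY to pp5. 6 ppages; refcounts: pp0:1 pp1:1 pp2:3 pp3:1 pp4:2 pp5:1
Op 7: write(P1, v0, 157). refcount(pp0)=1 -> write in place. 6 ppages; refcounts: pp0:1 pp1:1 pp2:3 pp3:1 pp4:2 pp5:1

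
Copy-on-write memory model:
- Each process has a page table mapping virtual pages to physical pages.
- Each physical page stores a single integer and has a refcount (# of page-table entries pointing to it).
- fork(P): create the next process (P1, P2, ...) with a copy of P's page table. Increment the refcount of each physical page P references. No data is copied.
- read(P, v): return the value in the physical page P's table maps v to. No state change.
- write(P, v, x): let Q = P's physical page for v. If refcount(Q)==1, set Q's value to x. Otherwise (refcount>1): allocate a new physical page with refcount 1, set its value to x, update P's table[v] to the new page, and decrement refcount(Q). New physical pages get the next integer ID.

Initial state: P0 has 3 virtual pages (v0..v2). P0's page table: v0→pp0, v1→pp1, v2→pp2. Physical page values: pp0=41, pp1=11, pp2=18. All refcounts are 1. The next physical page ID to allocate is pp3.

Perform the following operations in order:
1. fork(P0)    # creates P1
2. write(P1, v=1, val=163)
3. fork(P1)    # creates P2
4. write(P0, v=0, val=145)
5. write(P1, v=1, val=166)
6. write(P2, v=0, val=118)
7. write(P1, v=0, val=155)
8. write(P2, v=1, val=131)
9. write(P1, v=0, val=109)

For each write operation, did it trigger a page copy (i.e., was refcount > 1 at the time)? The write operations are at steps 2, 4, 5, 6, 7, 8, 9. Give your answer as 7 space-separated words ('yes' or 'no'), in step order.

Op 1: fork(P0) -> P1. 3 ppages; refcounts: pp0:2 pp1:2 pp2:2
Op 2: write(P1, v1, 163). refcount(pp1)=2>1 -> COPY to pp3. 4 ppages; refcounts: pp0:2 pp1:1 pp2:2 pp3:1
Op 3: fork(P1) -> P2. 4 ppages; refcounts: pp0:3 pp1:1 pp2:3 pp3:2
Op 4: write(P0, v0, 145). refcount(pp0)=3>1 -> COPY to pp4. 5 ppages; refcounts: pp0:2 pp1:1 pp2:3 pp3:2 pp4:1
Op 5: write(P1, v1, 166). refcount(pp3)=2>1 -> COPY to pp5. 6 ppages; refcounts: pp0:2 pp1:1 pp2:3 pp3:1 pp4:1 pp5:1
Op 6: write(P2, v0, 118). refcount(pp0)=2>1 -> COPY to pp6. 7 ppages; refcounts: pp0:1 pp1:1 pp2:3 pp3:1 pp4:1 pp5:1 pp6:1
Op 7: write(P1, v0, 155). refcount(pp0)=1 -> write in place. 7 ppages; refcounts: pp0:1 pp1:1 pp2:3 pp3:1 pp4:1 pp5:1 pp6:1
Op 8: write(P2, v1, 131). refcount(pp3)=1 -> write in place. 7 ppages; refcounts: pp0:1 pp1:1 pp2:3 pp3:1 pp4:1 pp5:1 pp6:1
Op 9: write(P1, v0, 109). refcount(pp0)=1 -> write in place. 7 ppages; refcounts: pp0:1 pp1:1 pp2:3 pp3:1 pp4:1 pp5:1 pp6:1

yes yes yes yes no no no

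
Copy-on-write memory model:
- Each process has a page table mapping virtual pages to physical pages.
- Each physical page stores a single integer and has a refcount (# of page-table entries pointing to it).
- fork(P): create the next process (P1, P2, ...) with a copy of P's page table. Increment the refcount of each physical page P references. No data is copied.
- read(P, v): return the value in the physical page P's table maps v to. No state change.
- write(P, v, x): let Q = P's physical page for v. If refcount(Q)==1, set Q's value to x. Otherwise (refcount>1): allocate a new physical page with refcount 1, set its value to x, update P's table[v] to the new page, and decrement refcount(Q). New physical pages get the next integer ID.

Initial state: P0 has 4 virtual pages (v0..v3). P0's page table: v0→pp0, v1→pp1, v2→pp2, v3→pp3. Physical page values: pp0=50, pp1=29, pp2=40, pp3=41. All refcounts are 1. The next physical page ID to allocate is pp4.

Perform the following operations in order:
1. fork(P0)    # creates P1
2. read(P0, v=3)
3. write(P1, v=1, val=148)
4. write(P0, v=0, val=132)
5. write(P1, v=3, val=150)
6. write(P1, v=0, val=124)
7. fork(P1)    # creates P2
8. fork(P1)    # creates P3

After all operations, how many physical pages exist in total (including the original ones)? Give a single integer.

Answer: 7

Derivation:
Op 1: fork(P0) -> P1. 4 ppages; refcounts: pp0:2 pp1:2 pp2:2 pp3:2
Op 2: read(P0, v3) -> 41. No state change.
Op 3: write(P1, v1, 148). refcount(pp1)=2>1 -> COPY to pp4. 5 ppages; refcounts: pp0:2 pp1:1 pp2:2 pp3:2 pp4:1
Op 4: write(P0, v0, 132). refcount(pp0)=2>1 -> COPY to pp5. 6 ppages; refcounts: pp0:1 pp1:1 pp2:2 pp3:2 pp4:1 pp5:1
Op 5: write(P1, v3, 150). refcount(pp3)=2>1 -> COPY to pp6. 7 ppages; refcounts: pp0:1 pp1:1 pp2:2 pp3:1 pp4:1 pp5:1 pp6:1
Op 6: write(P1, v0, 124). refcount(pp0)=1 -> write in place. 7 ppages; refcounts: pp0:1 pp1:1 pp2:2 pp3:1 pp4:1 pp5:1 pp6:1
Op 7: fork(P1) -> P2. 7 ppages; refcounts: pp0:2 pp1:1 pp2:3 pp3:1 pp4:2 pp5:1 pp6:2
Op 8: fork(P1) -> P3. 7 ppages; refcounts: pp0:3 pp1:1 pp2:4 pp3:1 pp4:3 pp5:1 pp6:3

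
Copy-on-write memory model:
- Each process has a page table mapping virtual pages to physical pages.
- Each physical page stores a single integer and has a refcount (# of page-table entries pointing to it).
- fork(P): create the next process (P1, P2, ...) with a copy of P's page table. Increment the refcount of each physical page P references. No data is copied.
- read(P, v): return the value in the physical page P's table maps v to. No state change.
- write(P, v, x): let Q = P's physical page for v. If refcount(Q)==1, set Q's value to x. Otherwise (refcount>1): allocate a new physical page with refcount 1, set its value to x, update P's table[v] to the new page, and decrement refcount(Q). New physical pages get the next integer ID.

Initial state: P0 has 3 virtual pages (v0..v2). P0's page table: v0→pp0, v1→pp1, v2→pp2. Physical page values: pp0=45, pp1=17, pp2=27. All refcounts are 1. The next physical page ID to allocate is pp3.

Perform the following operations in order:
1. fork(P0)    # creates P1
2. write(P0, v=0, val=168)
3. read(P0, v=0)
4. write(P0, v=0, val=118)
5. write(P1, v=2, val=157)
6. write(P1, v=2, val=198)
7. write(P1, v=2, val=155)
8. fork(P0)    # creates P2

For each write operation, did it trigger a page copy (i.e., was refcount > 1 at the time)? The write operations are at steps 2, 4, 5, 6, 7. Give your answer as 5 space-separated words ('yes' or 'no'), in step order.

Op 1: fork(P0) -> P1. 3 ppages; refcounts: pp0:2 pp1:2 pp2:2
Op 2: write(P0, v0, 168). refcount(pp0)=2>1 -> COPY to pp3. 4 ppages; refcounts: pp0:1 pp1:2 pp2:2 pp3:1
Op 3: read(P0, v0) -> 168. No state change.
Op 4: write(P0, v0, 118). refcount(pp3)=1 -> write in place. 4 ppages; refcounts: pp0:1 pp1:2 pp2:2 pp3:1
Op 5: write(P1, v2, 157). refcount(pp2)=2>1 -> COPY to pp4. 5 ppages; refcounts: pp0:1 pp1:2 pp2:1 pp3:1 pp4:1
Op 6: write(P1, v2, 198). refcount(pp4)=1 -> write in place. 5 ppages; refcounts: pp0:1 pp1:2 pp2:1 pp3:1 pp4:1
Op 7: write(P1, v2, 155). refcount(pp4)=1 -> write in place. 5 ppages; refcounts: pp0:1 pp1:2 pp2:1 pp3:1 pp4:1
Op 8: fork(P0) -> P2. 5 ppages; refcounts: pp0:1 pp1:3 pp2:2 pp3:2 pp4:1

yes no yes no no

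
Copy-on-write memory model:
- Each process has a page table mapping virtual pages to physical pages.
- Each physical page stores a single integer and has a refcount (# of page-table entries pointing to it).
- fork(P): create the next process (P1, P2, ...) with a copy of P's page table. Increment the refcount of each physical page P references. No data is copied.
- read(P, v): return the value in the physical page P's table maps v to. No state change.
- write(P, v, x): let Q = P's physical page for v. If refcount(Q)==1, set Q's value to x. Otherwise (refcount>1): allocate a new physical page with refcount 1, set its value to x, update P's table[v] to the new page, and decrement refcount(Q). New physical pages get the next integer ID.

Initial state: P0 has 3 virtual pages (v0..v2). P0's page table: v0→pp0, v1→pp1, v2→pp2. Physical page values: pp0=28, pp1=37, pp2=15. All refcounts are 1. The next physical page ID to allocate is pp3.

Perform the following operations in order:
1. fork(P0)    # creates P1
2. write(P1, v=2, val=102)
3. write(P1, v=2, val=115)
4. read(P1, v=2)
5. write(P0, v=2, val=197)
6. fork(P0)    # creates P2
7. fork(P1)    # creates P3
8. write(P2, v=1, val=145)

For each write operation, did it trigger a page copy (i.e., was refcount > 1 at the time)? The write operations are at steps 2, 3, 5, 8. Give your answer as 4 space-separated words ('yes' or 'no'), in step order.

Op 1: fork(P0) -> P1. 3 ppages; refcounts: pp0:2 pp1:2 pp2:2
Op 2: write(P1, v2, 102). refcount(pp2)=2>1 -> COPY to pp3. 4 ppages; refcounts: pp0:2 pp1:2 pp2:1 pp3:1
Op 3: write(P1, v2, 115). refcount(pp3)=1 -> write in place. 4 ppages; refcounts: pp0:2 pp1:2 pp2:1 pp3:1
Op 4: read(P1, v2) -> 115. No state change.
Op 5: write(P0, v2, 197). refcount(pp2)=1 -> write in place. 4 ppages; refcounts: pp0:2 pp1:2 pp2:1 pp3:1
Op 6: fork(P0) -> P2. 4 ppages; refcounts: pp0:3 pp1:3 pp2:2 pp3:1
Op 7: fork(P1) -> P3. 4 ppages; refcounts: pp0:4 pp1:4 pp2:2 pp3:2
Op 8: write(P2, v1, 145). refcount(pp1)=4>1 -> COPY to pp4. 5 ppages; refcounts: pp0:4 pp1:3 pp2:2 pp3:2 pp4:1

yes no no yes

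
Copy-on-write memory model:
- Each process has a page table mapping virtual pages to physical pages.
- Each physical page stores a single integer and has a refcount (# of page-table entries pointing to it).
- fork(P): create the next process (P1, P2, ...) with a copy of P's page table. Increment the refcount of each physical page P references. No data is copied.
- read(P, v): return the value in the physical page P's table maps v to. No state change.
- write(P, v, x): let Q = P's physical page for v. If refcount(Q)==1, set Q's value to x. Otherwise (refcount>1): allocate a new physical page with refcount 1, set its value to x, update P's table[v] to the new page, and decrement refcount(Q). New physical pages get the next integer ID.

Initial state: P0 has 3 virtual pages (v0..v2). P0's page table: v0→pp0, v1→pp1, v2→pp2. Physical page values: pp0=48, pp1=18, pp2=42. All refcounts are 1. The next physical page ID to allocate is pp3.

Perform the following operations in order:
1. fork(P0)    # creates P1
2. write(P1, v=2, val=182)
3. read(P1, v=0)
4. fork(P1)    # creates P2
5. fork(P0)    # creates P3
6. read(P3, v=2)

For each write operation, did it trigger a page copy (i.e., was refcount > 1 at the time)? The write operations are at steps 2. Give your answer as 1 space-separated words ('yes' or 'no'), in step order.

Op 1: fork(P0) -> P1. 3 ppages; refcounts: pp0:2 pp1:2 pp2:2
Op 2: write(P1, v2, 182). refcount(pp2)=2>1 -> COPY to pp3. 4 ppages; refcounts: pp0:2 pp1:2 pp2:1 pp3:1
Op 3: read(P1, v0) -> 48. No state change.
Op 4: fork(P1) -> P2. 4 ppages; refcounts: pp0:3 pp1:3 pp2:1 pp3:2
Op 5: fork(P0) -> P3. 4 ppages; refcounts: pp0:4 pp1:4 pp2:2 pp3:2
Op 6: read(P3, v2) -> 42. No state change.

yes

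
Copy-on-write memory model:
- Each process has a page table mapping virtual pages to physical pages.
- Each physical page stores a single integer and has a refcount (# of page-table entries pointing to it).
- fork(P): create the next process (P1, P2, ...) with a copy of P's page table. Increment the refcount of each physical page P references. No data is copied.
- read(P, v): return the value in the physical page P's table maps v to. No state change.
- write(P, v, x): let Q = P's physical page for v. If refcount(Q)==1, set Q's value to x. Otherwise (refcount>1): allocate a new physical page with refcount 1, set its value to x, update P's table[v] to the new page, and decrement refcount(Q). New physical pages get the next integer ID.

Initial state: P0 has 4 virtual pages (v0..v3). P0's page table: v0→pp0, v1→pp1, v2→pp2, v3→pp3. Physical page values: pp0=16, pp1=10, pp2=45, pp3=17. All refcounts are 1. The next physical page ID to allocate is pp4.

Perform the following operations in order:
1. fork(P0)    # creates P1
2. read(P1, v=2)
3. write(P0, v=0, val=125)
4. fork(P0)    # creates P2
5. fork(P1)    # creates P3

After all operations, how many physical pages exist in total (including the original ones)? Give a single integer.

Op 1: fork(P0) -> P1. 4 ppages; refcounts: pp0:2 pp1:2 pp2:2 pp3:2
Op 2: read(P1, v2) -> 45. No state change.
Op 3: write(P0, v0, 125). refcount(pp0)=2>1 -> COPY to pp4. 5 ppages; refcounts: pp0:1 pp1:2 pp2:2 pp3:2 pp4:1
Op 4: fork(P0) -> P2. 5 ppages; refcounts: pp0:1 pp1:3 pp2:3 pp3:3 pp4:2
Op 5: fork(P1) -> P3. 5 ppages; refcounts: pp0:2 pp1:4 pp2:4 pp3:4 pp4:2

Answer: 5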